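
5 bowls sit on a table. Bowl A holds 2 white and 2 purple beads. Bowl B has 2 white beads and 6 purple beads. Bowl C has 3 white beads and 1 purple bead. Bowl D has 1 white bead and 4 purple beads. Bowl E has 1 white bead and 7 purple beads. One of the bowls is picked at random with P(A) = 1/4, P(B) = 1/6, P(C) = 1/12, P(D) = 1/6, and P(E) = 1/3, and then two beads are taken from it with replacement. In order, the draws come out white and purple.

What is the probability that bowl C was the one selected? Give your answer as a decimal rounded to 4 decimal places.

The likelihood of the observed sequence under each hypothesis: P(data | bowl A) = (2/4)(2/4) = 1/4; P(data | bowl B) = (2/8)(6/8) = 3/16; P(data | bowl C) = (3/4)(1/4) = 3/16; P(data | bowl D) = (1/5)(4/5) = 4/25; P(data | bowl E) = (1/8)(7/8) = 7/64.
Multiplying each by its prior: 1/4 · 1/4 = 1/16, 1/6 · 3/16 = 1/32, 1/12 · 3/16 = 1/64, 1/6 · 4/25 = 2/75, 1/3 · 7/64 = 7/192; these sum to 69/400.
So P(bowl C | data) = (1/64) / (69/400) = 25/276.

0.0906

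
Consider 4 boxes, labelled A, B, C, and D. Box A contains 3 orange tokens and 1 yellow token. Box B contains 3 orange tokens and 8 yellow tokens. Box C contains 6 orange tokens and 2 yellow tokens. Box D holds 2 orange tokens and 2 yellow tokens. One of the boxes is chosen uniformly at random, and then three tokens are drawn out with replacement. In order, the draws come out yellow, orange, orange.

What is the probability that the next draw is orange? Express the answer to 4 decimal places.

Compute the likelihood of the observed sequence for each case: P(data | box A) = (1/4)(3/4)(3/4) = 0.14062; P(data | box B) = (8/11)(3/11)(3/11) = 0.054095; P(data | box C) = (2/8)(6/8)(6/8) = 0.14062; P(data | box D) = (2/4)(2/4)(2/4) = 0.125.
Weighting by the prior gives 1/4 · 0.14062 = 0.035156, 1/4 · 0.054095 = 0.013524, 1/4 · 0.14062 = 0.035156, 1/4 · 0.125 = 0.03125; summing to 0.11509.
Dividing through by the total gives posterior P(box A | data) = 0.30548, P(box B | data) = 0.11751, P(box C | data) = 0.30548, P(box D | data) = 0.27154.
Averaging over the posterior, P(orange next | data) = (3/4)(0.30548) + (3/11)(0.11751) + (3/4)(0.30548) + (1/2)(0.27154) = 0.62603.

0.6260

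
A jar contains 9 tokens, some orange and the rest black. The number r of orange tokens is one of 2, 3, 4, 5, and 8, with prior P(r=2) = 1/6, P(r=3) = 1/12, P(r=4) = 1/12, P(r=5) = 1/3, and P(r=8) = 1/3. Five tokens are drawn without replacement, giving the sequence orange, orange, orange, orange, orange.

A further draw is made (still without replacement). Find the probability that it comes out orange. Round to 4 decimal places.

0.7368

Compute the likelihood of the observed sequence for each case: P(data | r = 2) = (2/9)(1/8)(0/7) = 0; P(data | r = 3) = (3/9)(2/8)(1/7)(0/6) = 0; P(data | r = 4) = (4/9)(3/8)(2/7)(1/6)(0/5) = 0; P(data | r = 5) = (5/9)(4/8)(3/7)(2/6)(1/5) = 1/126; P(data | r = 8) = (8/9)(7/8)(6/7)(5/6)(4/5) = 4/9.
Weighting by the prior gives 1/6 · 0 = 0, 1/12 · 0 = 0, 1/12 · 0 = 0, 1/3 · 1/126 = 1/378, 1/3 · 4/9 = 4/27; these sum to 19/126.
The posterior is then P(r = 2 | data) = 0, P(r = 3 | data) = 0, P(r = 4 | data) = 0, P(r = 5 | data) = 1/57, P(r = 8 | data) = 56/57.
Averaging over the posterior, P(orange next | data) = (0)(1/57) + (3/4)(56/57) = 14/19.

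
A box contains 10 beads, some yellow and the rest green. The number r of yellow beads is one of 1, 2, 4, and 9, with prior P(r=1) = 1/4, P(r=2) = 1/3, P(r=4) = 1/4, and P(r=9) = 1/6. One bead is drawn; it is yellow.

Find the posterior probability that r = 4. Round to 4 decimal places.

0.2927

Under each hypothesis, the probability of this draw is: P(data | r = 1) = (1/10) = 1/10; P(data | r = 2) = (2/10) = 1/5; P(data | r = 4) = (4/10) = 2/5; P(data | r = 9) = (9/10) = 9/10.
The prior-weighted likelihoods are 1/4 · 1/10 = 1/40, 1/3 · 1/5 = 1/15, 1/4 · 2/5 = 1/10, 1/6 · 9/10 = 3/20; with total 41/120.
Hence P(r = 4 | data) = (1/10) / (41/120) = 12/41.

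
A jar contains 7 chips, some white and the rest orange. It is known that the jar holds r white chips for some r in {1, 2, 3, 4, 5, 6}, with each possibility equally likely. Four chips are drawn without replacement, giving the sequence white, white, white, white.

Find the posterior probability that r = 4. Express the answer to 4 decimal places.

Under each hypothesis, the probability of the observed sequence is: P(data | r = 1) = (1/7)(0/6) = 0; P(data | r = 2) = (2/7)(1/6)(0/5) = 0; P(data | r = 3) = (3/7)(2/6)(1/5)(0/4) = 0; P(data | r = 4) = (4/7)(3/6)(2/5)(1/4) = 1/35; P(data | r = 5) = (5/7)(4/6)(3/5)(2/4) = 1/7; P(data | r = 6) = (6/7)(5/6)(4/5)(3/4) = 3/7.
Weighting by the prior gives 1/6 · 0 = 0, 1/6 · 0 = 0, 1/6 · 0 = 0, 1/6 · 1/35 = 1/210, 1/6 · 1/7 = 1/42, 1/6 · 3/7 = 1/14; these sum to 1/10.
By Bayes' rule, P(r = 4 | data) = (1/210) / (1/10) = 1/21.

0.0476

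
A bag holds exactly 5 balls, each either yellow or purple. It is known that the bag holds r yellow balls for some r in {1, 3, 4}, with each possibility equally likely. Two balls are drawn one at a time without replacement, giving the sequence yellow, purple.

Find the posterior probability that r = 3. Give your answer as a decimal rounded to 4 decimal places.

0.4286

Under each hypothesis, the probability of the observed sequence is: P(data | r = 1) = (1/5)(4/4) = 1/5; P(data | r = 3) = (3/5)(2/4) = 3/10; P(data | r = 4) = (4/5)(1/4) = 1/5.
Weighting by the prior gives 1/3 · 1/5 = 1/15, 1/3 · 3/10 = 1/10, 1/3 · 1/5 = 1/15; summing to 7/30.
Therefore the posterior P(r = 3 | data) = (1/10) / (7/30) = 3/7.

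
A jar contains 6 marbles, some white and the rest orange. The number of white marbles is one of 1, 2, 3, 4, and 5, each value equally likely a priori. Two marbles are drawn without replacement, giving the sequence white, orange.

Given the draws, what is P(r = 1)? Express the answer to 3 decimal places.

For each hypothesis, P(data | H) works out to: P(data | r = 1) = (1/6)(5/5) = 1/6; P(data | r = 2) = (2/6)(4/5) = 4/15; P(data | r = 3) = (3/6)(3/5) = 3/10; P(data | r = 4) = (4/6)(2/5) = 4/15; P(data | r = 5) = (5/6)(1/5) = 1/6.
Weighting by the prior gives 1/5 · 1/6 = 1/30, 1/5 · 4/15 = 4/75, 1/5 · 3/10 = 3/50, 1/5 · 4/15 = 4/75, 1/5 · 1/6 = 1/30; with total 7/30.
Hence P(r = 1 | data) = (1/30) / (7/30) = 1/7.

0.143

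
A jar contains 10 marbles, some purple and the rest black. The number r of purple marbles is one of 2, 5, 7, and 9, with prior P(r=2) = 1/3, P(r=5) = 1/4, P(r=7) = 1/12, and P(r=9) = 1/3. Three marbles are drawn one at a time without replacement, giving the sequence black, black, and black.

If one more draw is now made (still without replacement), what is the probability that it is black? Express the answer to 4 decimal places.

Under each hypothesis, the probability of the observed sequence is: P(data | r = 2) = (8/10)(7/9)(6/8) = 0.46667; P(data | r = 5) = (5/10)(4/9)(3/8) = 0.083333; P(data | r = 7) = (3/10)(2/9)(1/8) = 0.0083333; P(data | r = 9) = (1/10)(0/9) = 0.
The prior-weighted likelihoods are 1/3 · 0.46667 = 0.15556, 1/4 · 0.083333 = 0.020833, 1/12 · 0.0083333 = 0.00069444, 1/3 · 0 = 0; summing to 0.17708.
The posterior is then P(r = 2 | data) = 0.87843, P(r = 5 | data) = 0.11765, P(r = 7 | data) = 0.0039216, P(r = 9 | data) = 0.
The predictive probability is P(black next | data) = (5/7)(0.87843) + (2/7)(0.11765) + (0)(0.0039216) = 0.66106.

0.6611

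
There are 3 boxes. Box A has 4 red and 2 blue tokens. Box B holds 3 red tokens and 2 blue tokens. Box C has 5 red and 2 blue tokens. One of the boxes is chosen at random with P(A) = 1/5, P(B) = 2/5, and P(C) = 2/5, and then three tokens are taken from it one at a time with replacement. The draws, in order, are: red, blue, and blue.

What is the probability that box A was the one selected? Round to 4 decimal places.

0.1936

For each hypothesis, P(data | H) works out to: P(data | box A) = (4/6)(2/6)(2/6) = 0.074074; P(data | box B) = (3/5)(2/5)(2/5) = 0.096; P(data | box C) = (5/7)(2/7)(2/7) = 0.058309.
Multiplying each by its prior: 1/5 · 0.074074 = 0.014815, 2/5 · 0.096 = 0.0384, 2/5 · 0.058309 = 0.023324; with total 0.076538.
Hence P(box A | data) = (0.014815) / (0.076538) = 0.19356.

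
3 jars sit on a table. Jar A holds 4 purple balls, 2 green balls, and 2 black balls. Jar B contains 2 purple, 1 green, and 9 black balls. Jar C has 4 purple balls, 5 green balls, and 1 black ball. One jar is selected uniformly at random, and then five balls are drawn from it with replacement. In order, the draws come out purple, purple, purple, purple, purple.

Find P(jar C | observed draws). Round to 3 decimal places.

Compute the likelihood of the observed sequence for each case: P(data | jar A) = (4/8)(4/8)(4/8)(4/8)(4/8) = 0.03125; P(data | jar B) = (2/12)(2/12)(2/12)(2/12)(2/12) = 0.0001286; P(data | jar C) = (4/10)(4/10)(4/10)(4/10)(4/10) = 0.01024.
Weighting by the prior gives 1/3 · 0.03125 = 0.010417, 1/3 · 0.0001286 = 4.2867e-05, 1/3 · 0.01024 = 0.0034133; with total 0.013873.
By Bayes' rule, P(jar C | data) = (0.0034133) / (0.013873) = 0.24604.

0.246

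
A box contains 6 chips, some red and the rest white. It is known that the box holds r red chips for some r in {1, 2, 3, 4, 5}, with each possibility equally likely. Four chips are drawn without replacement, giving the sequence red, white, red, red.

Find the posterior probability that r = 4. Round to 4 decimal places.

The likelihood of the observed sequence under each hypothesis: P(data | r = 1) = (1/6)(5/5)(0/4) = 0; P(data | r = 2) = (2/6)(4/5)(1/4)(0/3) = 0; P(data | r = 3) = (3/6)(3/5)(2/4)(1/3) = 1/20; P(data | r = 4) = (4/6)(2/5)(3/4)(2/3) = 2/15; P(data | r = 5) = (5/6)(1/5)(4/4)(3/3) = 1/6.
The prior-weighted likelihoods are 1/5 · 0 = 0, 1/5 · 0 = 0, 1/5 · 1/20 = 1/100, 1/5 · 2/15 = 2/75, 1/5 · 1/6 = 1/30; these sum to 7/100.
Therefore the posterior P(r = 4 | data) = (2/75) / (7/100) = 8/21.

0.3810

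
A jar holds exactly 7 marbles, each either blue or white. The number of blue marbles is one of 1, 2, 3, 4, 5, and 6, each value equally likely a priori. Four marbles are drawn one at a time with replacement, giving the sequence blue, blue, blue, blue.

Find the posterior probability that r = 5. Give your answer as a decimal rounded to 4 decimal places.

Compute the likelihood of the observed sequence for each case: P(data | r = 1) = (1/7)(1/7)(1/7)(1/7) = 0.00041649; P(data | r = 2) = (2/7)(2/7)(2/7)(2/7) = 0.0066639; P(data | r = 3) = (3/7)(3/7)(3/7)(3/7) = 0.033736; P(data | r = 4) = (4/7)(4/7)(4/7)(4/7) = 0.10662; P(data | r = 5) = (5/7)(5/7)(5/7)(5/7) = 0.26031; P(data | r = 6) = (6/7)(6/7)(6/7)(6/7) = 0.53978.
Multiplying each by its prior: 1/6 · 0.00041649 = 6.9416e-05, 1/6 · 0.0066639 = 0.0011106, 1/6 · 0.033736 = 0.0056227, 1/6 · 0.10662 = 0.01777, 1/6 · 0.26031 = 0.043385, 1/6 · 0.53978 = 0.089963; summing to 0.15792.
Hence P(r = 5 | data) = (0.043385) / (0.15792) = 0.27473.

0.2747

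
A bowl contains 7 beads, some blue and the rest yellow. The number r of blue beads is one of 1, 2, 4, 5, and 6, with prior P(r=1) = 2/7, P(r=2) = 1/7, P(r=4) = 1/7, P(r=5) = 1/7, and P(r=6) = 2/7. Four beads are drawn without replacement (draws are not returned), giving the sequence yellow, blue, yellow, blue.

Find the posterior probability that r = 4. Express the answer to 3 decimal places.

For each hypothesis, P(data | H) works out to: P(data | r = 1) = (6/7)(1/6)(5/5)(0/4) = 0; P(data | r = 2) = (5/7)(2/6)(4/5)(1/4) = 1/21; P(data | r = 4) = (3/7)(4/6)(2/5)(3/4) = 3/35; P(data | r = 5) = (2/7)(5/6)(1/5)(4/4) = 1/21; P(data | r = 6) = (1/7)(6/6)(0/5) = 0.
Weighting by the prior gives 2/7 · 0 = 0, 1/7 · 1/21 = 1/147, 1/7 · 3/35 = 3/245, 1/7 · 1/21 = 1/147, 2/7 · 0 = 0; with total 19/735.
Hence P(r = 4 | data) = (3/245) / (19/735) = 9/19.

0.474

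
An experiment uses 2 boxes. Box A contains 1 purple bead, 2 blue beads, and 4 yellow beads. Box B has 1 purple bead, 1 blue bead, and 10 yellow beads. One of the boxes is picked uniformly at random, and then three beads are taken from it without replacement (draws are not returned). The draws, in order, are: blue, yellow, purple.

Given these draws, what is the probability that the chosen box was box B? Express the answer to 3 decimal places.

Under each hypothesis, the probability of the observed sequence is: P(data | box A) = (2/7)(4/6)(1/5) = 0.038095; P(data | box B) = (1/12)(10/11)(1/10) = 0.0075758.
Multiplying each by its prior: 1/2 · 0.038095 = 0.019048, 1/2 · 0.0075758 = 0.0037879; these sum to 0.022835.
By Bayes' rule, P(box B | data) = (0.0037879) / (0.022835) = 0.16588.

0.166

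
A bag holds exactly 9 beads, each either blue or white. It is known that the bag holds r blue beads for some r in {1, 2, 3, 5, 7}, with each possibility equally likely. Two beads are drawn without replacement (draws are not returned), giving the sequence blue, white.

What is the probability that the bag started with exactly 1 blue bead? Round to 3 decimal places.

For each hypothesis, P(data | H) works out to: P(data | r = 1) = (1/9)(8/8) = 1/9; P(data | r = 2) = (2/9)(7/8) = 7/36; P(data | r = 3) = (3/9)(6/8) = 1/4; P(data | r = 5) = (5/9)(4/8) = 5/18; P(data | r = 7) = (7/9)(2/8) = 7/36.
Weighting by the prior gives 1/5 · 1/9 = 1/45, 1/5 · 7/36 = 7/180, 1/5 · 1/4 = 1/20, 1/5 · 5/18 = 1/18, 1/5 · 7/36 = 7/180; summing to 37/180.
So P(r = 1 | data) = (1/45) / (37/180) = 4/37.

0.108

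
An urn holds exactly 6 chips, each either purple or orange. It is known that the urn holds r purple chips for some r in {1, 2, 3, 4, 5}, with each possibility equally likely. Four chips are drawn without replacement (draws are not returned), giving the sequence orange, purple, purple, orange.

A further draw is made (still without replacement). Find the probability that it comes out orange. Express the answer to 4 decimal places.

Compute the likelihood of the observed sequence for each case: P(data | r = 1) = (5/6)(1/5)(0/4) = 0; P(data | r = 2) = (4/6)(2/5)(1/4)(3/3) = 1/15; P(data | r = 3) = (3/6)(3/5)(2/4)(2/3) = 1/10; P(data | r = 4) = (2/6)(4/5)(3/4)(1/3) = 1/15; P(data | r = 5) = (1/6)(5/5)(4/4)(0/3) = 0.
Multiplying each by its prior: 1/5 · 0 = 0, 1/5 · 1/15 = 1/75, 1/5 · 1/10 = 1/50, 1/5 · 1/15 = 1/75, 1/5 · 0 = 0; with total 7/150.
Dividing through by the total gives posterior P(r = 1 | data) = 0, P(r = 2 | data) = 2/7, P(r = 3 | data) = 3/7, P(r = 4 | data) = 2/7, P(r = 5 | data) = 0.
Averaging over the posterior, P(orange next | data) = (1)(2/7) + (1/2)(3/7) + (0)(2/7) = 1/2.

0.5000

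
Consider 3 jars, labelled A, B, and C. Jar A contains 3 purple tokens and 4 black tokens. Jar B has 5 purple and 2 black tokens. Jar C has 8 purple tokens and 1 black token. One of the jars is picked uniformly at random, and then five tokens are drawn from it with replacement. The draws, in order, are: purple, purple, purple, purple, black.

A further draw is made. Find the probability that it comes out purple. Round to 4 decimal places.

0.7548

Compute the likelihood of the observed sequence for each case: P(data | jar A) = (3/7)(3/7)(3/7)(3/7)(4/7) = 0.019278; P(data | jar B) = (5/7)(5/7)(5/7)(5/7)(2/7) = 0.074374; P(data | jar C) = (8/9)(8/9)(8/9)(8/9)(1/9) = 0.069366.
Multiplying each by its prior: 1/3 · 0.019278 = 0.0064259, 1/3 · 0.074374 = 0.024791, 1/3 · 0.069366 = 0.023122; with total 0.054339.
Normalising, the posterior is P(jar A | data) = 0.11826, P(jar B | data) = 0.45623, P(jar C | data) = 0.42551.
So P(purple next | data) = Σ P(purple next | H) P(H | data) = (3/7)(0.11826) + (5/7)(0.45623) + (8/9)(0.42551) = 0.75479.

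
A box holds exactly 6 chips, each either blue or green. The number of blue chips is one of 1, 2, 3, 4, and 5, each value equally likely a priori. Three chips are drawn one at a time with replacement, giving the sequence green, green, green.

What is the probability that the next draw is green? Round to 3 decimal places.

For each hypothesis, P(data | H) works out to: P(data | r = 1) = (5/6)(5/6)(5/6) = 0.5787; P(data | r = 2) = (4/6)(4/6)(4/6) = 0.2963; P(data | r = 3) = (3/6)(3/6)(3/6) = 0.125; P(data | r = 4) = (2/6)(2/6)(2/6) = 0.037037; P(data | r = 5) = (1/6)(1/6)(1/6) = 0.0046296.
Multiplying each by its prior: 1/5 · 0.5787 = 0.11574, 1/5 · 0.2963 = 0.059259, 1/5 · 0.125 = 0.025, 1/5 · 0.037037 = 0.0074074, 1/5 · 0.0046296 = 0.00092593; these sum to 0.20833.
Dividing through by the total gives posterior P(r = 1 | data) = 0.55556, P(r = 2 | data) = 0.28444, P(r = 3 | data) = 0.12, P(r = 4 | data) = 0.035556, P(r = 5 | data) = 0.0044444.
Averaging over the posterior, P(green next | data) = (5/6)(0.55556) + (2/3)(0.28444) + (1/2)(0.12) + (1/3)(0.035556) + (1/6)(0.0044444) = 0.72519.

0.725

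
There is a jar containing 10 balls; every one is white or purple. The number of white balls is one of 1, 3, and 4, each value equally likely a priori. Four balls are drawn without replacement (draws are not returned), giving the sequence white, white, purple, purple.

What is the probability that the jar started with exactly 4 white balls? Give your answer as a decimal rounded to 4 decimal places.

The likelihood of the observed sequence under each hypothesis: P(data | r = 1) = (1/10)(0/9) = 0; P(data | r = 3) = (3/10)(2/9)(7/8)(6/7) = 1/20; P(data | r = 4) = (4/10)(3/9)(6/8)(5/7) = 1/14.
The prior-weighted likelihoods are 1/3 · 0 = 0, 1/3 · 1/20 = 1/60, 1/3 · 1/14 = 1/42; summing to 17/420.
Therefore the posterior P(r = 4 | data) = (1/42) / (17/420) = 10/17.

0.5882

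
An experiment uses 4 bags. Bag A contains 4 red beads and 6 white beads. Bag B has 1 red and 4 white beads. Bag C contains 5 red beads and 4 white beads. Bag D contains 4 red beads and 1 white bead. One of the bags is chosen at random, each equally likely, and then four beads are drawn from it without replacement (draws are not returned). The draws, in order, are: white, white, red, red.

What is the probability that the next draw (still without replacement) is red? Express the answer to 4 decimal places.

0.4737

For each hypothesis, P(data | H) works out to: P(data | bag A) = (6/10)(5/9)(4/8)(3/7) = 1/14; P(data | bag B) = (4/5)(3/4)(1/3)(0/2) = 0; P(data | bag C) = (4/9)(3/8)(5/7)(4/6) = 5/63; P(data | bag D) = (1/5)(0/4) = 0.
The prior-weighted likelihoods are 1/4 · 1/14 = 1/56, 1/4 · 0 = 0, 1/4 · 5/63 = 5/252, 1/4 · 0 = 0; summing to 19/504.
Dividing through by the total gives posterior P(bag A | data) = 9/19, P(bag B | data) = 0, P(bag C | data) = 10/19, P(bag D | data) = 0.
The predictive probability is P(red next | data) = (1/3)(9/19) + (3/5)(10/19) = 9/19.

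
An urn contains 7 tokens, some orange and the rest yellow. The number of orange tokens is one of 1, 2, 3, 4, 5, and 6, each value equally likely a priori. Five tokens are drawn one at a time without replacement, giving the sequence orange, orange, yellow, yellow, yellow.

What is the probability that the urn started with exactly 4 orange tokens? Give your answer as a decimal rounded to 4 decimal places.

0.2143

The likelihood of the observed sequence under each hypothesis: P(data | r = 1) = (1/7)(0/6) = 0; P(data | r = 2) = (2/7)(1/6)(5/5)(4/4)(3/3) = 1/21; P(data | r = 3) = (3/7)(2/6)(4/5)(3/4)(2/3) = 2/35; P(data | r = 4) = (4/7)(3/6)(3/5)(2/4)(1/3) = 1/35; P(data | r = 5) = (5/7)(4/6)(2/5)(1/4)(0/3) = 0; P(data | r = 6) = (6/7)(5/6)(1/5)(0/4) = 0.
The prior-weighted likelihoods are 1/6 · 0 = 0, 1/6 · 1/21 = 1/126, 1/6 · 2/35 = 1/105, 1/6 · 1/35 = 1/210, 1/6 · 0 = 0, 1/6 · 0 = 0; summing to 1/45.
So P(r = 4 | data) = (1/210) / (1/45) = 3/14.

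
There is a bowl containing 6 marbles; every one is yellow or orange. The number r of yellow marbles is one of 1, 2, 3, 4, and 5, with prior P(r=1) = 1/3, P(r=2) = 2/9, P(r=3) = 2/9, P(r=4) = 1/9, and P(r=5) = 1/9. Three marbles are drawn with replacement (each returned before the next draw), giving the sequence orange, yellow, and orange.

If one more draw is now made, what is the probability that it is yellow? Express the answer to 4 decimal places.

For each hypothesis, P(data | H) works out to: P(data | r = 1) = (5/6)(1/6)(5/6) = 0.11574; P(data | r = 2) = (4/6)(2/6)(4/6) = 0.14815; P(data | r = 3) = (3/6)(3/6)(3/6) = 0.125; P(data | r = 4) = (2/6)(4/6)(2/6) = 0.074074; P(data | r = 5) = (1/6)(5/6)(1/6) = 0.023148.
The prior-weighted likelihoods are 1/3 · 0.11574 = 0.03858, 2/9 · 0.14815 = 0.032922, 2/9 · 0.125 = 0.027778, 1/9 · 0.074074 = 0.0082305, 1/9 · 0.023148 = 0.002572; summing to 0.11008.
The posterior is then P(r = 1 | data) = 0.35047, P(r = 2 | data) = 0.29907, P(r = 3 | data) = 0.25234, P(r = 4 | data) = 0.074766, P(r = 5 | data) = 0.023364.
So P(yellow next | data) = Σ P(yellow next | H) P(H | data) = (1/6)(0.35047) + (1/3)(0.29907) + (1/2)(0.25234) + (2/3)(0.074766) + (5/6)(0.023364) = 0.35358.

0.3536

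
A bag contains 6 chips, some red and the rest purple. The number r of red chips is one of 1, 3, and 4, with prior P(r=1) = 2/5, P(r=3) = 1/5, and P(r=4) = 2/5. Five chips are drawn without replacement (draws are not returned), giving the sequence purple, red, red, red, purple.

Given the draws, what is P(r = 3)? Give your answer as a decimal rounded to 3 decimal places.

0.273

Under each hypothesis, the probability of the observed sequence is: P(data | r = 1) = (5/6)(1/5)(0/4) = 0; P(data | r = 3) = (3/6)(3/5)(2/4)(1/3)(2/2) = 1/20; P(data | r = 4) = (2/6)(4/5)(3/4)(2/3)(1/2) = 1/15.
The prior-weighted likelihoods are 2/5 · 0 = 0, 1/5 · 1/20 = 1/100, 2/5 · 1/15 = 2/75; these sum to 11/300.
Hence P(r = 3 | data) = (1/100) / (11/300) = 3/11.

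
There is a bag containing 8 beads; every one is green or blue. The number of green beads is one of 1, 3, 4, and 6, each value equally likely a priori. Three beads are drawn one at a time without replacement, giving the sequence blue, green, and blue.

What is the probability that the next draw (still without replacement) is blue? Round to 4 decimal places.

0.6000

For each hypothesis, P(data | H) works out to: P(data | r = 1) = (7/8)(1/7)(6/6) = 1/8; P(data | r = 3) = (5/8)(3/7)(4/6) = 5/28; P(data | r = 4) = (4/8)(4/7)(3/6) = 1/7; P(data | r = 6) = (2/8)(6/7)(1/6) = 1/28.
Multiplying each by its prior: 1/4 · 1/8 = 1/32, 1/4 · 5/28 = 5/112, 1/4 · 1/7 = 1/28, 1/4 · 1/28 = 1/112; with total 27/224.
Dividing through by the total gives posterior P(r = 1 | data) = 7/27, P(r = 3 | data) = 10/27, P(r = 4 | data) = 8/27, P(r = 6 | data) = 2/27.
The predictive probability is P(blue next | data) = (1)(7/27) + (3/5)(10/27) + (2/5)(8/27) + (0)(2/27) = 3/5.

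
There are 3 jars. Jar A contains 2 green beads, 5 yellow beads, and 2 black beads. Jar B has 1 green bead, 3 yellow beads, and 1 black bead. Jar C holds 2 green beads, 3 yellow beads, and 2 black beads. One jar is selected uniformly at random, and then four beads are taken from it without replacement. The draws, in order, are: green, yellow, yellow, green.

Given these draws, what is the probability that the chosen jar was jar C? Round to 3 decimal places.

For each hypothesis, P(data | H) works out to: P(data | jar A) = (2/9)(5/8)(4/7)(1/6) = 0.013228; P(data | jar B) = (1/5)(3/4)(2/3)(0/2) = 0; P(data | jar C) = (2/7)(3/6)(2/5)(1/4) = 0.014286.
Multiplying each by its prior: 1/3 · 0.013228 = 0.0044092, 1/3 · 0 = 0, 1/3 · 0.014286 = 0.0047619; summing to 0.0091711.
Therefore the posterior P(jar C | data) = (0.0047619) / (0.0091711) = 0.51923.

0.519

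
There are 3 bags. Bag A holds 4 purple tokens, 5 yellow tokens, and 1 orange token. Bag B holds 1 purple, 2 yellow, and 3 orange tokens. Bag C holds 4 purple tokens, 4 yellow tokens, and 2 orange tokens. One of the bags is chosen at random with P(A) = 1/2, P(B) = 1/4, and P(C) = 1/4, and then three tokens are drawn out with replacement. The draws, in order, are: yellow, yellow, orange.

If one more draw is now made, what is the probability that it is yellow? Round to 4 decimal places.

Compute the likelihood of the observed sequence for each case: P(data | bag A) = (5/10)(5/10)(1/10) = 0.025; P(data | bag B) = (2/6)(2/6)(3/6) = 0.055556; P(data | bag C) = (4/10)(4/10)(2/10) = 0.032.
The prior-weighted likelihoods are 1/2 · 0.025 = 0.0125, 1/4 · 0.055556 = 0.013889, 1/4 · 0.032 = 0.008; with total 0.034389.
Dividing through by the total gives posterior P(bag A | data) = 0.36349, P(bag B | data) = 0.40388, P(bag C | data) = 0.23263.
Averaging over the posterior, P(yellow next | data) = (1/2)(0.36349) + (1/3)(0.40388) + (2/5)(0.23263) = 0.40942.

0.4094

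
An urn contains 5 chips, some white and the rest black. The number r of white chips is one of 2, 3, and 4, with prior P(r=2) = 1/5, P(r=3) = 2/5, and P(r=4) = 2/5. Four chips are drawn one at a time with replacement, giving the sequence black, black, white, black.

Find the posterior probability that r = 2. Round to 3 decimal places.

0.491

For each hypothesis, P(data | H) works out to: P(data | r = 2) = (3/5)(3/5)(2/5)(3/5) = 0.0864; P(data | r = 3) = (2/5)(2/5)(3/5)(2/5) = 0.0384; P(data | r = 4) = (1/5)(1/5)(4/5)(1/5) = 0.0064.
The prior-weighted likelihoods are 1/5 · 0.0864 = 0.01728, 2/5 · 0.0384 = 0.01536, 2/5 · 0.0064 = 0.00256; with total 0.0352.
So P(r = 2 | data) = (0.01728) / (0.0352) = 0.49091.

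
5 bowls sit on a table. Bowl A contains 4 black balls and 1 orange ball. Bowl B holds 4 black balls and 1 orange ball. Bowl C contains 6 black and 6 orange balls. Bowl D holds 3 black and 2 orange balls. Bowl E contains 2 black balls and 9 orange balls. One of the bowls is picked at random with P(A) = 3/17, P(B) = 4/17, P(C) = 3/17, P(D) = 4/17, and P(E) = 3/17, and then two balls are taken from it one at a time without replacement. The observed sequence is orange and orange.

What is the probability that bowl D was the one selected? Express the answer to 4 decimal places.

For each hypothesis, P(data | H) works out to: P(data | bowl A) = (1/5)(0/4) = 0; P(data | bowl B) = (1/5)(0/4) = 0; P(data | bowl C) = (6/12)(5/11) = 5/22; P(data | bowl D) = (2/5)(1/4) = 1/10; P(data | bowl E) = (9/11)(8/10) = 36/55.
The prior-weighted likelihoods are 3/17 · 0 = 0, 4/17 · 0 = 0, 3/17 · 5/22 = 15/374, 4/17 · 1/10 = 2/85, 3/17 · 36/55 = 108/935; with total 67/374.
So P(bowl D | data) = (2/85) / (67/374) = 44/335.

0.1313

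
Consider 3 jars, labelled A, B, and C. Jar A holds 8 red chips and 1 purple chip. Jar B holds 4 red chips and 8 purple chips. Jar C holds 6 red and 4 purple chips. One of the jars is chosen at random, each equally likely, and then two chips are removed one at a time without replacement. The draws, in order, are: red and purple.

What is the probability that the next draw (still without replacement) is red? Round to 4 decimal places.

The likelihood of the observed sequence under each hypothesis: P(data | jar A) = (8/9)(1/8) = 0.11111; P(data | jar B) = (4/12)(8/11) = 0.24242; P(data | jar C) = (6/10)(4/9) = 0.26667.
The prior-weighted likelihoods are 1/3 · 0.11111 = 0.037037, 1/3 · 0.24242 = 0.080808, 1/3 · 0.26667 = 0.088889; summing to 0.20673.
Dividing through by the total gives posterior P(jar A | data) = 0.17915, P(jar B | data) = 0.39088, P(jar C | data) = 0.42997.
So P(red next | data) = Σ P(red next | H) P(H | data) = (1)(0.17915) + (3/10)(0.39088) + (5/8)(0.42997) = 0.56515.

0.5651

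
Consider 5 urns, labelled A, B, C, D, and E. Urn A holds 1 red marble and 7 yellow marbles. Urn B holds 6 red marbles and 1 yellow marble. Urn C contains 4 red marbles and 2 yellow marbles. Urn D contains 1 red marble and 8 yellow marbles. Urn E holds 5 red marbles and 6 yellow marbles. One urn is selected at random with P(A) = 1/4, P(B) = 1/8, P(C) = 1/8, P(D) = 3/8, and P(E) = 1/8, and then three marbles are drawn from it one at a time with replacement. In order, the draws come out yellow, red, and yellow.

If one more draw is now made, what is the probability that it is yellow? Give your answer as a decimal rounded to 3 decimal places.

0.737

The likelihood of the observed sequence under each hypothesis: P(data | urn A) = (7/8)(1/8)(7/8) = 0.095703; P(data | urn B) = (1/7)(6/7)(1/7) = 0.017493; P(data | urn C) = (2/6)(4/6)(2/6) = 0.074074; P(data | urn D) = (8/9)(1/9)(8/9) = 0.087791; P(data | urn E) = (6/11)(5/11)(6/11) = 0.13524.
Weighting by the prior gives 1/4 · 0.095703 = 0.023926, 1/8 · 0.017493 = 0.0021866, 1/8 · 0.074074 = 0.0092593, 3/8 · 0.087791 = 0.032922, 1/8 · 0.13524 = 0.016905; with total 0.085198.
Dividing through by the total gives posterior P(urn A | data) = 0.28083, P(urn B | data) = 0.025665, P(urn C | data) = 0.10868, P(urn D | data) = 0.38642, P(urn E | data) = 0.19842.
So P(yellow next | data) = Σ P(yellow next | H) P(H | data) = (7/8)(0.28083) + (1/7)(0.025665) + (1/3)(0.10868) + (8/9)(0.38642) + (6/11)(0.19842) = 0.73732.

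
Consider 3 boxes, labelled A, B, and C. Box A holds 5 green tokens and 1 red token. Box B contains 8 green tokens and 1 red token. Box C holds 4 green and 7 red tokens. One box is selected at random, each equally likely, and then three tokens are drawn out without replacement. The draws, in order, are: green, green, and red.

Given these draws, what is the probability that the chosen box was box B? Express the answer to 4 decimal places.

0.3064

The likelihood of the observed sequence under each hypothesis: P(data | box A) = (5/6)(4/5)(1/4) = 0.16667; P(data | box B) = (8/9)(7/8)(1/7) = 0.11111; P(data | box C) = (4/11)(3/10)(7/9) = 0.084848.
Weighting by the prior gives 1/3 · 0.16667 = 0.055556, 1/3 · 0.11111 = 0.037037, 1/3 · 0.084848 = 0.028283; with total 0.12088.
By Bayes' rule, P(box B | data) = (0.037037) / (0.12088) = 0.30641.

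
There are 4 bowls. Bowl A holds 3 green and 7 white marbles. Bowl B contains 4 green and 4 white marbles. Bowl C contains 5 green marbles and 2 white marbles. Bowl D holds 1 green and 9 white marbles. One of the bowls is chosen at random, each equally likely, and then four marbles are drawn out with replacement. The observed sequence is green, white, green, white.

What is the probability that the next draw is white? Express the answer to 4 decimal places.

The likelihood of the observed sequence under each hypothesis: P(data | bowl A) = (3/10)(7/10)(3/10)(7/10) = 0.0441; P(data | bowl B) = (4/8)(4/8)(4/8)(4/8) = 0.0625; P(data | bowl C) = (5/7)(2/7)(5/7)(2/7) = 0.041649; P(data | bowl D) = (1/10)(9/10)(1/10)(9/10) = 0.0081.
The prior-weighted likelihoods are 1/4 · 0.0441 = 0.011025, 1/4 · 0.0625 = 0.015625, 1/4 · 0.041649 = 0.010412, 1/4 · 0.0081 = 0.002025; summing to 0.039087.
Dividing through by the total gives posterior P(bowl A | data) = 0.28206, P(bowl B | data) = 0.39975, P(bowl C | data) = 0.26639, P(bowl D | data) = 0.051807.
So P(white next | data) = Σ P(white next | H) P(H | data) = (7/10)(0.28206) + (1/2)(0.39975) + (2/7)(0.26639) + (9/10)(0.051807) = 0.52005.

0.5201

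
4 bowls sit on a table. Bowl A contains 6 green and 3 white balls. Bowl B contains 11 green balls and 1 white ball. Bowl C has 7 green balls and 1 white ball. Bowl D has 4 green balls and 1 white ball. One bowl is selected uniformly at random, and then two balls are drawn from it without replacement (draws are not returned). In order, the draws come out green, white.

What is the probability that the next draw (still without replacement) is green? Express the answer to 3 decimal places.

0.892

Under each hypothesis, the probability of the observed sequence is: P(data | bowl A) = (6/9)(3/8) = 1/4; P(data | bowl B) = (11/12)(1/11) = 1/12; P(data | bowl C) = (7/8)(1/7) = 1/8; P(data | bowl D) = (4/5)(1/4) = 1/5.
The prior-weighted likelihoods are 1/4 · 1/4 = 1/16, 1/4 · 1/12 = 1/48, 1/4 · 1/8 = 1/32, 1/4 · 1/5 = 1/20; these sum to 79/480.
Dividing through by the total gives posterior P(bowl A | data) = 30/79, P(bowl B | data) = 10/79, P(bowl C | data) = 15/79, P(bowl D | data) = 24/79.
Averaging over the posterior, P(green next | data) = (5/7)(30/79) + (1)(10/79) + (1)(15/79) + (1)(24/79) = 493/553.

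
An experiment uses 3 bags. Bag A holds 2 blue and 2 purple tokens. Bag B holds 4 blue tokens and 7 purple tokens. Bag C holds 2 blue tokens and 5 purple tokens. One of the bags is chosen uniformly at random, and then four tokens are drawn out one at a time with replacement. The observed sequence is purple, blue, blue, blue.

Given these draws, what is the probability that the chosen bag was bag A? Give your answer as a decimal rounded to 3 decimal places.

0.569

Under each hypothesis, the probability of the observed sequence is: P(data | bag A) = (2/4)(2/4)(2/4)(2/4) = 0.0625; P(data | bag B) = (7/11)(4/11)(4/11)(4/11) = 0.030599; P(data | bag C) = (5/7)(2/7)(2/7)(2/7) = 0.01666.
The prior-weighted likelihoods are 1/3 · 0.0625 = 0.020833, 1/3 · 0.030599 = 0.0102, 1/3 · 0.01666 = 0.0055532; summing to 0.036586.
Hence P(bag A | data) = (0.020833) / (0.036586) = 0.56943.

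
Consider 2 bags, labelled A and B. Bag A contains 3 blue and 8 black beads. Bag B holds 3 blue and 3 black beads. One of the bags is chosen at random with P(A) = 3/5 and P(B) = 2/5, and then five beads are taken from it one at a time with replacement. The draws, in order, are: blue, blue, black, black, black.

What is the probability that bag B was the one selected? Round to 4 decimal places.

0.4213

For each hypothesis, P(data | H) works out to: P(data | bag A) = (3/11)(3/11)(8/11)(8/11)(8/11) = 0.028612; P(data | bag B) = (3/6)(3/6)(3/6)(3/6)(3/6) = 0.03125.
Multiplying each by its prior: 3/5 · 0.028612 = 0.017167, 2/5 · 0.03125 = 0.0125; with total 0.029667.
Hence P(bag B | data) = (0.0125) / (0.029667) = 0.42134.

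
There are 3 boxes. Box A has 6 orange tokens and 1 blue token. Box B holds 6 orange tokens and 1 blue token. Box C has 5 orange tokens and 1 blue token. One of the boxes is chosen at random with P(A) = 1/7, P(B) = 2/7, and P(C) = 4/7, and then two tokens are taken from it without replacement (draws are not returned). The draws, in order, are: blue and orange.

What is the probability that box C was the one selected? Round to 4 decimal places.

0.6087

Compute the likelihood of the observed sequence for each case: P(data | box A) = (1/7)(6/6) = 1/7; P(data | box B) = (1/7)(6/6) = 1/7; P(data | box C) = (1/6)(5/5) = 1/6.
The prior-weighted likelihoods are 1/7 · 1/7 = 1/49, 2/7 · 1/7 = 2/49, 4/7 · 1/6 = 2/21; these sum to 23/147.
Therefore the posterior P(box C | data) = (2/21) / (23/147) = 14/23.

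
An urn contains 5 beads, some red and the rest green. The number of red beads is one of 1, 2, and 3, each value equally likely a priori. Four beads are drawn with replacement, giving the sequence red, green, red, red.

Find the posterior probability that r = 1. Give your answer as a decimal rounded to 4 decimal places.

0.0488

Under each hypothesis, the probability of the observed sequence is: P(data | r = 1) = (1/5)(4/5)(1/5)(1/5) = 0.0064; P(data | r = 2) = (2/5)(3/5)(2/5)(2/5) = 0.0384; P(data | r = 3) = (3/5)(2/5)(3/5)(3/5) = 0.0864.
Multiplying each by its prior: 1/3 · 0.0064 = 0.0021333, 1/3 · 0.0384 = 0.0128, 1/3 · 0.0864 = 0.0288; these sum to 0.043733.
So P(r = 1 | data) = (0.0021333) / (0.043733) = 0.04878.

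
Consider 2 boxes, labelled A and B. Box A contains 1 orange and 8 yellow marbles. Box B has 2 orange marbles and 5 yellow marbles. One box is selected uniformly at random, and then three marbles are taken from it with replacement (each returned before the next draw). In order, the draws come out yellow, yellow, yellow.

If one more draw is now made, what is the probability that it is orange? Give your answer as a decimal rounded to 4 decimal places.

Compute the likelihood of the observed sequence for each case: P(data | box A) = (8/9)(8/9)(8/9) = 0.70233; P(data | box B) = (5/7)(5/7)(5/7) = 0.36443.
Weighting by the prior gives 1/2 · 0.70233 = 0.35117, 1/2 · 0.36443 = 0.18222; with total 0.53338.
Dividing through by the total gives posterior P(box A | data) = 0.65838, P(box B | data) = 0.34162.
So P(orange next | data) = Σ P(orange next | H) P(H | data) = (1/9)(0.65838) + (2/7)(0.34162) = 0.17076.

0.1708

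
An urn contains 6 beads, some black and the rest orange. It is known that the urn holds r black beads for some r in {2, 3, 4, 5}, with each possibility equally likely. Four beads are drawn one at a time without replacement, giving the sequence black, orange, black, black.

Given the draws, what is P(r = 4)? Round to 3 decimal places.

0.381

Compute the likelihood of the observed sequence for each case: P(data | r = 2) = (2/6)(4/5)(1/4)(0/3) = 0; P(data | r = 3) = (3/6)(3/5)(2/4)(1/3) = 1/20; P(data | r = 4) = (4/6)(2/5)(3/4)(2/3) = 2/15; P(data | r = 5) = (5/6)(1/5)(4/4)(3/3) = 1/6.
The prior-weighted likelihoods are 1/4 · 0 = 0, 1/4 · 1/20 = 1/80, 1/4 · 2/15 = 1/30, 1/4 · 1/6 = 1/24; with total 7/80.
Hence P(r = 4 | data) = (1/30) / (7/80) = 8/21.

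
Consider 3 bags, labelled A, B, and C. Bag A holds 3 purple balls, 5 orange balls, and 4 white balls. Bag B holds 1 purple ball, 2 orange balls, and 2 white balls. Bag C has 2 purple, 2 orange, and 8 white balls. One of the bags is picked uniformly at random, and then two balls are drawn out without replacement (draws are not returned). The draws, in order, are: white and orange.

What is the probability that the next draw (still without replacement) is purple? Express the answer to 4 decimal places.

0.2885

Under each hypothesis, the probability of the observed sequence is: P(data | bag A) = (4/12)(5/11) = 5/33; P(data | bag B) = (2/5)(2/4) = 1/5; P(data | bag C) = (8/12)(2/11) = 4/33.
Weighting by the prior gives 1/3 · 5/33 = 5/99, 1/3 · 1/5 = 1/15, 1/3 · 4/33 = 4/99; summing to 26/165.
Normalising, the posterior is P(bag A | data) = 25/78, P(bag B | data) = 11/26, P(bag C | data) = 10/39.
The predictive probability is P(purple next | data) = (3/10)(25/78) + (1/3)(11/26) + (1/5)(10/39) = 15/52.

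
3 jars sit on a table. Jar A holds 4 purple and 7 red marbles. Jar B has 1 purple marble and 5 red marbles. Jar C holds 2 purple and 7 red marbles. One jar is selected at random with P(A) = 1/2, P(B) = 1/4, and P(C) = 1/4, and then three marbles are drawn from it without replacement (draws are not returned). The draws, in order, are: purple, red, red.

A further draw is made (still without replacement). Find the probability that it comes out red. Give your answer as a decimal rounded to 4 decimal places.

The likelihood of the observed sequence under each hypothesis: P(data | jar A) = (4/11)(7/10)(6/9) = 28/165; P(data | jar B) = (1/6)(5/5)(4/4) = 1/6; P(data | jar C) = (2/9)(7/8)(6/7) = 1/6.
Weighting by the prior gives 1/2 · 28/165 = 14/165, 1/4 · 1/6 = 1/24, 1/4 · 1/6 = 1/24; summing to 37/220.
Normalising, the posterior is P(jar A | data) = 0.5045, P(jar B | data) = 0.24775, P(jar C | data) = 0.24775.
The predictive probability is P(red next | data) = (5/8)(0.5045) + (1)(0.24775) + (5/6)(0.24775) = 0.76952.

0.7695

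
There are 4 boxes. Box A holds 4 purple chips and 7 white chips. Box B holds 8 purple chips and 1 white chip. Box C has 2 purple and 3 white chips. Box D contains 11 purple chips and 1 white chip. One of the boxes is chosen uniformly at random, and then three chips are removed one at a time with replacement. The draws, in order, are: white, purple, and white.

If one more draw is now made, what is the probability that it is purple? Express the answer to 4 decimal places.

0.4107

For each hypothesis, P(data | H) works out to: P(data | box A) = (7/11)(4/11)(7/11) = 0.14726; P(data | box B) = (1/9)(8/9)(1/9) = 0.010974; P(data | box C) = (3/5)(2/5)(3/5) = 0.144; P(data | box D) = (1/12)(11/12)(1/12) = 0.0063657.
Multiplying each by its prior: 1/4 · 0.14726 = 0.036814, 1/4 · 0.010974 = 0.0027435, 1/4 · 0.144 = 0.036, 1/4 · 0.0063657 = 0.0015914; these sum to 0.077149.
Normalising, the posterior is P(box A | data) = 0.47718, P(box B | data) = 0.035561, P(box C | data) = 0.46663, P(box D | data) = 0.020628.
The predictive probability is P(purple next | data) = (4/11)(0.47718) + (8/9)(0.035561) + (2/5)(0.46663) + (11/12)(0.020628) = 0.41069.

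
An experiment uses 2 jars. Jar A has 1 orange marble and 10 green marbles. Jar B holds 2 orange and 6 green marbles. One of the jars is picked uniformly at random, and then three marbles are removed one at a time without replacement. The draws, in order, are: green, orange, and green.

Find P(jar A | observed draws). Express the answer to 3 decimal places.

0.337

The likelihood of the observed sequence under each hypothesis: P(data | jar A) = (10/11)(1/10)(9/9) = 1/11; P(data | jar B) = (6/8)(2/7)(5/6) = 5/28.
Weighting by the prior gives 1/2 · 1/11 = 1/22, 1/2 · 5/28 = 5/56; with total 83/616.
Hence P(jar A | data) = (1/22) / (83/616) = 28/83.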